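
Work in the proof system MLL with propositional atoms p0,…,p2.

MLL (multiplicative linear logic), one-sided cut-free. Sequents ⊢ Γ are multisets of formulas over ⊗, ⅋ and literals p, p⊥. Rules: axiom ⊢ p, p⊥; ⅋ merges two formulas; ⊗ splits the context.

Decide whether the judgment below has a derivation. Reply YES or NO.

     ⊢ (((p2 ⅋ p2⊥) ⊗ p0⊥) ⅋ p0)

Derivation trace:
[⅋]  ⊢ (((p2 ⅋ p2⊥) ⊗ p0⊥) ⅋ p0)
  [⊗]  ⊢ p0, ((p2 ⅋ p2⊥) ⊗ p0⊥)
    [⅋]  ⊢ (p2 ⅋ p2⊥)
      [Ax]  ⊢ p2, p2⊥
    [Ax]  ⊢ p0, p0⊥

Result: YES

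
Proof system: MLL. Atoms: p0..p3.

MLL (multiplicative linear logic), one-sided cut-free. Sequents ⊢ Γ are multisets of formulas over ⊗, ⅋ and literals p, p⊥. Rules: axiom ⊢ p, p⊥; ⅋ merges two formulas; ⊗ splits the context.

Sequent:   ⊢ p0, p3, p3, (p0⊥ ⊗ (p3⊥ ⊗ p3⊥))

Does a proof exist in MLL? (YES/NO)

Proof tree:
[⊗]  ⊢ p0, p3, p3, (p0⊥ ⊗ (p3⊥ ⊗ p3⊥))
  [Ax]  ⊢ p0, p0⊥
  [⊗]  ⊢ p3, p3, (p3⊥ ⊗ p3⊥)
    [Ax]  ⊢ p3, p3⊥
    [Ax]  ⊢ p3, p3⊥

Result: YES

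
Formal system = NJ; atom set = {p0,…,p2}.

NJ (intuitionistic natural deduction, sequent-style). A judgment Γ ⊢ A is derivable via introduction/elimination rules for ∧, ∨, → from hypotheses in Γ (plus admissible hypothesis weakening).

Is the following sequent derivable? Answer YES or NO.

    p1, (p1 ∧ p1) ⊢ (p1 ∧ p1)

Derivation trace:
[∧I] p1, (p1 ∧ p1) ⊢ (p1 ∧ p1)
  [Ax] p1 ⊢ p1
  [Wk] p1, (p1 ∧ p1) ⊢ p1
    [Ax] p1 ⊢ p1

Result: YES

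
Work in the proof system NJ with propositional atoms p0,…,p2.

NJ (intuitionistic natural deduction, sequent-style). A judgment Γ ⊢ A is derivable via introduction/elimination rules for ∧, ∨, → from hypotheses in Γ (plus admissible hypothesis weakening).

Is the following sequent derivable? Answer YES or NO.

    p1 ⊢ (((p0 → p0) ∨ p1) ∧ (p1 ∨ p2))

Derivation (root first):
[∧I] p1 ⊢ (((p0 → p0) ∨ p1) ∧ (p1 ∨ p2))
  [∨I₁]  ⊢ ((p0 → p0) ∨ p1)
    [→I]  ⊢ (p0 → p0)
      [Ax] p0 ⊢ p0
  [∨I₁] p1 ⊢ (p1 ∨ p2)
    [Ax] p1 ⊢ p1

Result: YES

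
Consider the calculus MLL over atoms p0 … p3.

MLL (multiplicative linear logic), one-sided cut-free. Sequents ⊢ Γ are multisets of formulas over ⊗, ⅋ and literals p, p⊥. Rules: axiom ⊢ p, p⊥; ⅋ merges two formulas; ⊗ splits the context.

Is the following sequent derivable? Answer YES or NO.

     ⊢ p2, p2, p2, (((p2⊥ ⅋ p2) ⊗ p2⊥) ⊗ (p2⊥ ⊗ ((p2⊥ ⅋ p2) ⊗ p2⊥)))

Proof tree:
[⊗]  ⊢ p2, p2, p2, (((p2⊥ ⅋ p2) ⊗ p2⊥) ⊗ (p2⊥ ⊗ ((p2⊥ ⅋ p2) ⊗ p2⊥)))
  [⊗]  ⊢ p2, ((p2⊥ ⅋ p2) ⊗ p2⊥)
    [⅋]  ⊢ (p2⊥ ⅋ p2)
      [Ax]  ⊢ p2, p2⊥
    [Ax]  ⊢ p2, p2⊥
  [⊗]  ⊢ p2, p2, (p2⊥ ⊗ ((p2⊥ ⅋ p2) ⊗ p2⊥))
    [Ax]  ⊢ p2, p2⊥
    [⊗]  ⊢ p2, ((p2⊥ ⅋ p2) ⊗ p2⊥)
      [⅋]  ⊢ (p2⊥ ⅋ p2)
        [Ax]  ⊢ p2, p2⊥
      [Ax]  ⊢ p2, p2⊥

Result: YES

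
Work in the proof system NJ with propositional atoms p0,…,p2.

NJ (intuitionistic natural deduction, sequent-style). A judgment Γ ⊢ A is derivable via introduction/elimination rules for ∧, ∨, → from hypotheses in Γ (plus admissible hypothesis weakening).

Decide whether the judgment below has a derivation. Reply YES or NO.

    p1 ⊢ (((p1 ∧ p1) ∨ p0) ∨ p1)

Derivation trace:
[∨I₁] p1 ⊢ (((p1 ∧ p1) ∨ p0) ∨ p1)
  [∨I₁] p1 ⊢ ((p1 ∧ p1) ∨ p0)
    [∧I] p1 ⊢ (p1 ∧ p1)
      [Ax] p1 ⊢ p1
      [Ax] p1 ⊢ p1

Result: YES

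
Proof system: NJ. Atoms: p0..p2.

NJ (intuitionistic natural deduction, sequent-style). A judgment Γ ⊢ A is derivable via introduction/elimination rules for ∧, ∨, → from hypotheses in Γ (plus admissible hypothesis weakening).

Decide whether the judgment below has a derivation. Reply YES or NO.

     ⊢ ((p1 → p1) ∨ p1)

Proof tree:
[∨I₁]  ⊢ ((p1 → p1) ∨ p1)
  [→I]  ⊢ (p1 → p1)
    [Ax] p1 ⊢ p1

Result: YES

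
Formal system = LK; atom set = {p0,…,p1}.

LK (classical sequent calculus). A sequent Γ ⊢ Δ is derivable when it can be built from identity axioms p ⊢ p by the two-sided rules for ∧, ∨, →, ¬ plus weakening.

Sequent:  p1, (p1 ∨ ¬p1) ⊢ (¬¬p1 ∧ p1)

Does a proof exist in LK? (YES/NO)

Derivation trace:
[∨L] p1, (p1 ∨ ¬p1) ⊢ (¬¬p1 ∧ p1)
  [∧R] p1 ⊢ (¬¬p1 ∧ p1)
    [¬R] p1 ⊢ ¬¬p1
      [¬L] p1, ¬p1 ⊢ 
        [Ax] p1 ⊢ p1
    [Ax] p1 ⊢ p1
  [¬L] p1, ¬p1 ⊢ 
    [Ax] p1 ⊢ p1

Result: YES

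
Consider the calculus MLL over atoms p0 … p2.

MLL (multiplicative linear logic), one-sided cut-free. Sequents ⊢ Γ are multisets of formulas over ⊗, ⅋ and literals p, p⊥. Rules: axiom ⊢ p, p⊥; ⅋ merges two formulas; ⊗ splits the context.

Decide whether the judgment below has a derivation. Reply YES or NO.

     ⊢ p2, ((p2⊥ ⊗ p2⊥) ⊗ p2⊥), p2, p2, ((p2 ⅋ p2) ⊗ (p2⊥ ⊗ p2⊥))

Proof tree:
[⊗]  ⊢ p2, ((p2⊥ ⊗ p2⊥) ⊗ p2⊥), p2, p2, ((p2 ⅋ p2) ⊗ (p2⊥ ⊗ p2⊥))
  [⅋]  ⊢ p2, ((p2⊥ ⊗ p2⊥) ⊗ p2⊥), (p2 ⅋ p2)
    [⊗]  ⊢ p2, p2, p2, ((p2⊥ ⊗ p2⊥) ⊗ p2⊥)
      [⊗]  ⊢ p2, p2, (p2⊥ ⊗ p2⊥)
        [Ax]  ⊢ p2, p2⊥
        [Ax]  ⊢ p2, p2⊥
      [Ax]  ⊢ p2, p2⊥
  [⊗]  ⊢ p2, p2, (p2⊥ ⊗ p2⊥)
    [Ax]  ⊢ p2, p2⊥
    [Ax]  ⊢ p2, p2⊥

Result: YES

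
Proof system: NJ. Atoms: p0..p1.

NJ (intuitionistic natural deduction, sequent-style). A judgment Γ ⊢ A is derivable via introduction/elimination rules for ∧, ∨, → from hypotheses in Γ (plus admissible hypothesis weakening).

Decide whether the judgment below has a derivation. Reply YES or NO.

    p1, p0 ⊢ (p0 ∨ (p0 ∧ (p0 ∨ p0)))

Proof tree:
[∨I₂] p1, p0 ⊢ (p0 ∨ (p0 ∧ (p0 ∨ p0)))
  [∧I] p1, p0 ⊢ (p0 ∧ (p0 ∨ p0))
    [Wk] p0, p1 ⊢ p0
      [Ax] p0 ⊢ p0
    [∨I₂] p0 ⊢ (p0 ∨ p0)
      [Ax] p0 ⊢ p0

Result: YES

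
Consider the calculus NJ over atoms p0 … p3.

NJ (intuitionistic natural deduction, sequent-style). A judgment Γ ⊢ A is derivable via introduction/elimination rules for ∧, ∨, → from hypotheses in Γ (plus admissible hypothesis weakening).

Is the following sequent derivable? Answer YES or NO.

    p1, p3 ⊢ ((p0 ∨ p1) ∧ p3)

Proof tree:
[∧I] p1, p3 ⊢ ((p0 ∨ p1) ∧ p3)
  [∨I₂] p1 ⊢ (p0 ∨ p1)
    [Ax] p1 ⊢ p1
  [Ax] p3 ⊢ p3

Result: YES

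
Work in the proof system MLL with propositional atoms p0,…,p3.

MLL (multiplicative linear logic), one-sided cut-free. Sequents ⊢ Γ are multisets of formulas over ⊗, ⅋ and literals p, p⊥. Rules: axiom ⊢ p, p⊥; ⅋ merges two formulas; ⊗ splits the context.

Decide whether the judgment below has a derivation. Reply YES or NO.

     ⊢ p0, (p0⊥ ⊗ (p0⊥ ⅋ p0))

Derivation trace:
[⊗]  ⊢ p0, (p0⊥ ⊗ (p0⊥ ⅋ p0))
  [Ax]  ⊢ p0, p0⊥
  [⅋]  ⊢ (p0⊥ ⅋ p0)
    [Ax]  ⊢ p0, p0⊥

Result: YES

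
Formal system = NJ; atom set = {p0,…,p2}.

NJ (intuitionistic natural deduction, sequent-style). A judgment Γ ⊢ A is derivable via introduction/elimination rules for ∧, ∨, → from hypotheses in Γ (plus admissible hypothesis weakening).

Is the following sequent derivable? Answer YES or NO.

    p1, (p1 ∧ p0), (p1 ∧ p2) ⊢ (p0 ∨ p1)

Proof tree:
[Wk] p1, (p1 ∧ p0), (p1 ∧ p2) ⊢ (p0 ∨ p1)
  [∨I₂] p1, (p1 ∧ p0) ⊢ (p0 ∨ p1)
    [Wk] p1, (p1 ∧ p0) ⊢ p1
      [Ax] p1 ⊢ p1

Result: YES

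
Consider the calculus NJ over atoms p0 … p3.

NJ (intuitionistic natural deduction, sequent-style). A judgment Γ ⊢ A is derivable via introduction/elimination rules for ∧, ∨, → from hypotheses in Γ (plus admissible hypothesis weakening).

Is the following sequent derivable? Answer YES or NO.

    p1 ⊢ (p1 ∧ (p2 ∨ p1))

Derivation trace:
[∧I] p1 ⊢ (p1 ∧ (p2 ∨ p1))
  [Ax] p1 ⊢ p1
  [∨I₂] p1 ⊢ (p2 ∨ p1)
    [Ax] p1 ⊢ p1

Result: YES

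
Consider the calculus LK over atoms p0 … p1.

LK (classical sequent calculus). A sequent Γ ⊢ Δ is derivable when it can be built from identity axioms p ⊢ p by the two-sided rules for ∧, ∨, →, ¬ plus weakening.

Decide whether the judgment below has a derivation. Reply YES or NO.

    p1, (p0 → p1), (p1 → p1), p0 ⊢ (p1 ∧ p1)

Proof tree:
[∧R] p1, (p0 → p1), (p1 → p1), p0 ⊢ (p1 ∧ p1)
  [Ax] p1 ⊢ p1
  [→L] (p0 → p1), p0, (p1 → p1) ⊢ p1
    [→L] p0, (p0 → p1) ⊢ p1
      [Ax] p0 ⊢ p0
      [Ax] p1 ⊢ p1
    [Ax] p1 ⊢ p1

Result: YES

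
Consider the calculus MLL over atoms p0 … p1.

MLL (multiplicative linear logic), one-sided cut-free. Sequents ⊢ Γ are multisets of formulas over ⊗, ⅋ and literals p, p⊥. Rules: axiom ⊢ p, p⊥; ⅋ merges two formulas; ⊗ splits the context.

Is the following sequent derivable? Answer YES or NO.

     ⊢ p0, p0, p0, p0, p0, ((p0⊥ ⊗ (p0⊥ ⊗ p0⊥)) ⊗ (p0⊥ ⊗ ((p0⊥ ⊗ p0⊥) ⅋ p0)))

Derivation trace:
[⊗]  ⊢ p0, p0, p0, p0, p0, ((p0⊥ ⊗ (p0⊥ ⊗ p0⊥)) ⊗ (p0⊥ ⊗ ((p0⊥ ⊗ p0⊥) ⅋ p0)))
  [⊗]  ⊢ p0, p0, p0, (p0⊥ ⊗ (p0⊥ ⊗ p0⊥))
    [Ax]  ⊢ p0, p0⊥
    [⊗]  ⊢ p0, p0, (p0⊥ ⊗ p0⊥)
      [Ax]  ⊢ p0, p0⊥
      [Ax]  ⊢ p0, p0⊥
  [⊗]  ⊢ p0, p0, (p0⊥ ⊗ ((p0⊥ ⊗ p0⊥) ⅋ p0))
    [Ax]  ⊢ p0, p0⊥
    [⅋]  ⊢ p0, ((p0⊥ ⊗ p0⊥) ⅋ p0)
      [⊗]  ⊢ p0, p0, (p0⊥ ⊗ p0⊥)
        [Ax]  ⊢ p0, p0⊥
        [Ax]  ⊢ p0, p0⊥

Result: YES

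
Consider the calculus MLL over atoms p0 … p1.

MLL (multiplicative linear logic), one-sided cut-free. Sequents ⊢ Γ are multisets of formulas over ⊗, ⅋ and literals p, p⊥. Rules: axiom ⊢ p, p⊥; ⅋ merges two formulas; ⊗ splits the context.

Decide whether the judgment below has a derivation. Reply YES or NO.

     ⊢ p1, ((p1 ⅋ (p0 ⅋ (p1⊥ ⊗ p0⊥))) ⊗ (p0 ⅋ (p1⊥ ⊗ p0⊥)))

Proof tree:
[⊗]  ⊢ p1, ((p1 ⅋ (p0 ⅋ (p1⊥ ⊗ p0⊥))) ⊗ (p0 ⅋ (p1⊥ ⊗ p0⊥)))
  [⅋]  ⊢ (p1 ⅋ (p0 ⅋ (p1⊥ ⊗ p0⊥)))
    [⅋]  ⊢ p1, (p0 ⅋ (p1⊥ ⊗ p0⊥))
      [⊗]  ⊢ p1, p0, (p1⊥ ⊗ p0⊥)
        [Ax]  ⊢ p1, p1⊥
        [Ax]  ⊢ p0, p0⊥
  [⅋]  ⊢ p1, (p0 ⅋ (p1⊥ ⊗ p0⊥))
    [⊗]  ⊢ p1, p0, (p1⊥ ⊗ p0⊥)
      [Ax]  ⊢ p1, p1⊥
      [Ax]  ⊢ p0, p0⊥

Result: YES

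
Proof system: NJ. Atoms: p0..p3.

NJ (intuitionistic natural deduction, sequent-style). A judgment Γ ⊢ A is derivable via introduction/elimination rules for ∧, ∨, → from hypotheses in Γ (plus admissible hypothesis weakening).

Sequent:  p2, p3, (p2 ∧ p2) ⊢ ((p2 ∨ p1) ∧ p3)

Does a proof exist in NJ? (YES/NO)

Derivation trace:
[∧I] p2, p3, (p2 ∧ p2) ⊢ ((p2 ∨ p1) ∧ p3)
  [Wk] p2, (p2 ∧ p2) ⊢ (p2 ∨ p1)
    [∨I₁] p2 ⊢ (p2 ∨ p1)
      [Ax] p2 ⊢ p2
  [Wk] p3, p2 ⊢ p3
    [Ax] p3 ⊢ p3

Result: YES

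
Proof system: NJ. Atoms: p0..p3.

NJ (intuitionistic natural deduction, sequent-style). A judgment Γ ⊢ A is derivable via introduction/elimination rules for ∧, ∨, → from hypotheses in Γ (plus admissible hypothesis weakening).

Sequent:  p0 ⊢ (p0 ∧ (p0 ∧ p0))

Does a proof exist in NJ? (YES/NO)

Derivation (root first):
[∧I] p0 ⊢ (p0 ∧ (p0 ∧ p0))
  [Ax] p0 ⊢ p0
  [∧I] p0 ⊢ (p0 ∧ p0)
    [Ax] p0 ⊢ p0
    [Ax] p0 ⊢ p0

Result: YES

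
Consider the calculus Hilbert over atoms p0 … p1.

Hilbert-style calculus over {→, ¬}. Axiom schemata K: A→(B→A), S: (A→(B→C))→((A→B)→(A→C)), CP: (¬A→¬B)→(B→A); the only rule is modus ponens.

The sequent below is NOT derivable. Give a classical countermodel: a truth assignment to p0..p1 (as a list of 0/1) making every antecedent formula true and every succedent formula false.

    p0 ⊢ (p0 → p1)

Truth-table refutation:
  v=00: Γ:[p0=F] Δ:[(p0 → p1)=T] refutes=False
  v=01: Γ:[p0=F] Δ:[(p0 → p1)=T] refutes=False
  v=10: Γ:[p0=T] Δ:[(p0 → p1)=F] refutes=True  ← countermodel

Result: [1, 0]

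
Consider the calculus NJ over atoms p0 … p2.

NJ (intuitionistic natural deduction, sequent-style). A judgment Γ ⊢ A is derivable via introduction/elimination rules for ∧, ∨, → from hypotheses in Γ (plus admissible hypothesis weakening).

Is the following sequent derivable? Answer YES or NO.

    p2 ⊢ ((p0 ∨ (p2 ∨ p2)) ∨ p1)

Derivation trace:
[∨I₁] p2 ⊢ ((p0 ∨ (p2 ∨ p2)) ∨ p1)
  [∨I₂] p2 ⊢ (p0 ∨ (p2 ∨ p2))
    [∨I₁] p2 ⊢ (p2 ∨ p2)
      [Ax] p2 ⊢ p2

Result: YES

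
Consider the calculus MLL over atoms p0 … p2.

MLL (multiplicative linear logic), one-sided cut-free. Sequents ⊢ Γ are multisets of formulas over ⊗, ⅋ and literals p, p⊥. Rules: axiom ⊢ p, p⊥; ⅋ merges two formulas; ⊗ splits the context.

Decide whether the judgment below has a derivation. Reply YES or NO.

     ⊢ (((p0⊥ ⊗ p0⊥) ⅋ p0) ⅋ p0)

Derivation (root first):
[⅋]  ⊢ (((p0⊥ ⊗ p0⊥) ⅋ p0) ⅋ p0)
  [⅋]  ⊢ p0, ((p0⊥ ⊗ p0⊥) ⅋ p0)
    [⊗]  ⊢ p0, p0, (p0⊥ ⊗ p0⊥)
      [Ax]  ⊢ p0, p0⊥
      [Ax]  ⊢ p0, p0⊥

Result: YES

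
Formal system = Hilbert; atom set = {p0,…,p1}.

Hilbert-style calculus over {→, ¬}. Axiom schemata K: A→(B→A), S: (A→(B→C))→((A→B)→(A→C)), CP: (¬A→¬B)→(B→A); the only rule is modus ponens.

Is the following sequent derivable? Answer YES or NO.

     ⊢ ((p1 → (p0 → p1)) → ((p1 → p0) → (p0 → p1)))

Search for a countermodel by truth-table:
  v=00: Γ:[] Δ:[((p1 → (p0 → p1)) → ((p1 → p0) → (p0 → p1)))=T] refutes=False
  v=01: Γ:[] Δ:[((p1 → (p0 → p1)) → ((p1 → p0) → (p0 → p1)))=T] refutes=False
  v=10: Γ:[] Δ:[((p1 → (p0 → p1)) → ((p1 → p0) → (p0 → p1)))=F] refutes=True  ← countermodel

Result: NO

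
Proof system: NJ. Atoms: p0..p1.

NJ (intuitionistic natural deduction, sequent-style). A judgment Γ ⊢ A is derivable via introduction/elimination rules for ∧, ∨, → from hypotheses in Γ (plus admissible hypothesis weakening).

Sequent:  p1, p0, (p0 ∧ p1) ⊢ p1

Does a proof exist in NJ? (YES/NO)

Derivation trace:
[Wk] p1, p0, (p0 ∧ p1) ⊢ p1
  [Wk] p1, p0 ⊢ p1
    [Ax] p1 ⊢ p1

Result: YES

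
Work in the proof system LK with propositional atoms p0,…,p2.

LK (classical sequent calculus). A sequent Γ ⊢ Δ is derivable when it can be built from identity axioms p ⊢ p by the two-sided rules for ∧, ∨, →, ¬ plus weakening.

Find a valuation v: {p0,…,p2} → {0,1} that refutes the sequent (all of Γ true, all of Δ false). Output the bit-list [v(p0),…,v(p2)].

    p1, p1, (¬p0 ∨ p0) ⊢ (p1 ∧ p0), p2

Truth-table refutation:
  v=000: Γ:[p1=F, p1=F, (¬p0 ∨ p0)=T] Δ:[(p1 ∧ p0)=F, p2=F] refutes=False
  v=001: Γ:[p1=F, p1=F, (¬p0 ∨ p0)=T] Δ:[(p1 ∧ p0)=F, p2=T] refutes=False
  v=010: Γ:[p1=T, p1=T, (¬p0 ∨ p0)=T] Δ:[(p1 ∧ p0)=F, p2=F] refutes=True  ← countermodel

Result: [0, 1, 0]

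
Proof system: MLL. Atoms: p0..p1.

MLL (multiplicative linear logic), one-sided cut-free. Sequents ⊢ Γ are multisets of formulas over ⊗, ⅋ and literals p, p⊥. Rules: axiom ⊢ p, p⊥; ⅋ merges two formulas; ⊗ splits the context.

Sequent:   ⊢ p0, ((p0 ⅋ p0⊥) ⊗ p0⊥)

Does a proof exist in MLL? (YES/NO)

Proof tree:
[⊗]  ⊢ p0, ((p0 ⅋ p0⊥) ⊗ p0⊥)
  [⅋]  ⊢ (p0 ⅋ p0⊥)
    [Ax]  ⊢ p0, p0⊥
  [Ax]  ⊢ p0, p0⊥

Result: YES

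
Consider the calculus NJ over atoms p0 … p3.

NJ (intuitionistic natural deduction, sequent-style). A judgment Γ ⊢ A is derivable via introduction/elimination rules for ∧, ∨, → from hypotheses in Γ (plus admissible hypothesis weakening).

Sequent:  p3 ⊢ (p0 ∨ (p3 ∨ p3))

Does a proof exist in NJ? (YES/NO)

Proof tree:
[∨I₂] p3 ⊢ (p0 ∨ (p3 ∨ p3))
  [∨I₂] p3 ⊢ (p3 ∨ p3)
    [Ax] p3 ⊢ p3

Result: YES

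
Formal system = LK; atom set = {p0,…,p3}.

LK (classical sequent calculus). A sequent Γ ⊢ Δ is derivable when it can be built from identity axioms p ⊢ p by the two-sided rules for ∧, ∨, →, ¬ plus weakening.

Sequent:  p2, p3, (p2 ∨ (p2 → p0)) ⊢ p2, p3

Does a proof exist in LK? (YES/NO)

Derivation (root first):
[∨L] p2, p3, (p2 ∨ (p2 → p0)) ⊢ p2, p3
  [Ax] p2 ⊢ p2
  [→L] p2, p3, (p2 → p0) ⊢ p3
    [Ax] p2 ⊢ p2
    [WL] p3, p0 ⊢ p3
      [Ax] p3 ⊢ p3

Result: YES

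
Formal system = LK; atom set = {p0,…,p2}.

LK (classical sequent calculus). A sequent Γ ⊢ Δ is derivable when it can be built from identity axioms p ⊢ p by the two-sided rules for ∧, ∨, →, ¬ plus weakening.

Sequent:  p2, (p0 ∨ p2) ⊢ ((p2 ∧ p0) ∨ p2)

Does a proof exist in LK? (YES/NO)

Derivation (root first):
[∨R] p2, (p0 ∨ p2) ⊢ ((p2 ∧ p0) ∨ p2)
  [∧R] p2, (p0 ∨ p2) ⊢ p2, (p2 ∧ p0)
    [Ax] p2 ⊢ p2
    [∨L] (p0 ∨ p2) ⊢ p2, p0
      [Ax] p0 ⊢ p0
      [Ax] p2 ⊢ p2

Result: YES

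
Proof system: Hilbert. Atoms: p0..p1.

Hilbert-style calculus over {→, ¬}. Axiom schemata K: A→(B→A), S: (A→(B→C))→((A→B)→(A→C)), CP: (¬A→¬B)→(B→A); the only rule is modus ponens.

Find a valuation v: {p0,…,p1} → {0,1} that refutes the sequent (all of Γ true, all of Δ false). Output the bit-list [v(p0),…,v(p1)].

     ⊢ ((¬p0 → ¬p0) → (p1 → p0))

Search for a countermodel by truth-table:
  v=00: Γ:[] Δ:[((¬p0 → ¬p0) → (p1 → p0))=T] refutes=False
  v=01: Γ:[] Δ:[((¬p0 → ¬p0) → (p1 → p0))=F] refutes=True  ← countermodel

Result: [0, 1]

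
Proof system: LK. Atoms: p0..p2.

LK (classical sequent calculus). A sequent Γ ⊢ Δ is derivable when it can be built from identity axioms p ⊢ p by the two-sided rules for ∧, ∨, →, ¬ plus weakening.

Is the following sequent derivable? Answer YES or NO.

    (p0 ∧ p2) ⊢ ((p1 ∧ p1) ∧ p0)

Enumerate valuations to refute Γ ⊢ Δ:
  v=000: Γ:[(p0 ∧ p2)=F] Δ:[((p1 ∧ p1) ∧ p0)=F] refutes=False
  v=001: Γ:[(p0 ∧ p2)=F] Δ:[((p1 ∧ p1) ∧ p0)=F] refutes=False
  v=010: Γ:[(p0 ∧ p2)=F] Δ:[((p1 ∧ p1) ∧ p0)=F] refutes=False
  v=011: Γ:[(p0 ∧ p2)=F] Δ:[((p1 ∧ p1) ∧ p0)=F] refutes=False
  v=100: Γ:[(p0 ∧ p2)=F] Δ:[((p1 ∧ p1) ∧ p0)=F] refutes=False
  v=101: Γ:[(p0 ∧ p2)=T] Δ:[((p1 ∧ p1) ∧ p0)=F] refutes=True  ← countermodel

Result: NO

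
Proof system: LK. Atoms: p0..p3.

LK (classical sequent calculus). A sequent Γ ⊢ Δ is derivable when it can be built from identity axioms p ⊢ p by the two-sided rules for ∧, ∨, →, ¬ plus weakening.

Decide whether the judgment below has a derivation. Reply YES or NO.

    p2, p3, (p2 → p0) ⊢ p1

Truth-table refutation:
  v=0000: Γ:[p2=F, p3=F, (p2 → p0)=T] Δ:[p1=F] refutes=False
  v=0001: Γ:[p2=F, p3=T, (p2 → p0)=T] Δ:[p1=F] refutes=False
  v=0010: Γ:[p2=T, p3=F, (p2 → p0)=F] Δ:[p1=F] refutes=False
  v=0011: Γ:[p2=T, p3=T, (p2 → p0)=F] Δ:[p1=F] refutes=False
  v=0100: Γ:[p2=F, p3=F, (p2 → p0)=T] Δ:[p1=T] refutes=False
  v=0101: Γ:[p2=F, p3=T, (p2 → p0)=T] Δ:[p1=T] refutes=False
  v=0110: Γ:[p2=T, p3=F, (p2 → p0)=F] Δ:[p1=T] refutes=False
  v=0111: Γ:[p2=T, p3=T, (p2 → p0)=F] Δ:[p1=T] refutes=False
  v=1000: Γ:[p2=F, p3=F, (p2 → p0)=T] Δ:[p1=F] refutes=False
  v=1001: Γ:[p2=F, p3=T, (p2 → p0)=T] Δ:[p1=F] refutes=False
  v=1010: Γ:[p2=T, p3=F, (p2 → p0)=T] Δ:[p1=F] refutes=False
  v=1011: Γ:[p2=T, p3=T, (p2 → p0)=T] Δ:[p1=F] refutes=True  ← countermodel

Result: NO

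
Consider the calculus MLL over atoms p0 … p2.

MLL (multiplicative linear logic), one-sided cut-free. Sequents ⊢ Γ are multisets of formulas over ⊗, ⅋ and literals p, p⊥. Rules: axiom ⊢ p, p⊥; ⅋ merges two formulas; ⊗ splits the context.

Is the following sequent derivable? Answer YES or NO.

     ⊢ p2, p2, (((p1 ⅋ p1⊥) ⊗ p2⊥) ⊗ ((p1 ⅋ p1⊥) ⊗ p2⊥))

Derivation (root first):
[⊗]  ⊢ p2, p2, (((p1 ⅋ p1⊥) ⊗ p2⊥) ⊗ ((p1 ⅋ p1⊥) ⊗ p2⊥))
  [⊗]  ⊢ p2, ((p1 ⅋ p1⊥) ⊗ p2⊥)
    [⅋]  ⊢ (p1 ⅋ p1⊥)
      [Ax]  ⊢ p1, p1⊥
    [Ax]  ⊢ p2, p2⊥
  [⊗]  ⊢ p2, ((p1 ⅋ p1⊥) ⊗ p2⊥)
    [⅋]  ⊢ (p1 ⅋ p1⊥)
      [Ax]  ⊢ p1, p1⊥
    [Ax]  ⊢ p2, p2⊥

Result: YES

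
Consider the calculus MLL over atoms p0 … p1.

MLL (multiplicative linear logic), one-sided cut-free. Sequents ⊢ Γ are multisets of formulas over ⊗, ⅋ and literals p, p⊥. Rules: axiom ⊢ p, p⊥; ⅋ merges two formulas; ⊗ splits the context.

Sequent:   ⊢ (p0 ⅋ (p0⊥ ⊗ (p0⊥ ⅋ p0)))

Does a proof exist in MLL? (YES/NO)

Proof tree:
[⅋]  ⊢ (p0 ⅋ (p0⊥ ⊗ (p0⊥ ⅋ p0)))
  [⊗]  ⊢ p0, (p0⊥ ⊗ (p0⊥ ⅋ p0))
    [Ax]  ⊢ p0, p0⊥
    [⅋]  ⊢ (p0⊥ ⅋ p0)
      [Ax]  ⊢ p0, p0⊥

Result: YES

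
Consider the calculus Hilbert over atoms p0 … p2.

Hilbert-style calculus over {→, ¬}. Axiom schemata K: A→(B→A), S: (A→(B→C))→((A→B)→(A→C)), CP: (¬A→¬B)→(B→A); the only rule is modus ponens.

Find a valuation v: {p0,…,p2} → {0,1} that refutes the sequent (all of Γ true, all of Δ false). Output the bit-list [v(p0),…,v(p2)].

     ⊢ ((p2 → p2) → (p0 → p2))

Search for a countermodel by truth-table:
  v=000: Γ:[] Δ:[((p2 → p2) → (p0 → p2))=T] refutes=False
  v=001: Γ:[] Δ:[((p2 → p2) → (p0 → p2))=T] refutes=False
  v=010: Γ:[] Δ:[((p2 → p2) → (p0 → p2))=T] refutes=False
  v=011: Γ:[] Δ:[((p2 → p2) → (p0 → p2))=T] refutes=False
  v=100: Γ:[] Δ:[((p2 → p2) → (p0 → p2))=F] refutes=True  ← countermodel

Result: [1, 0, 0]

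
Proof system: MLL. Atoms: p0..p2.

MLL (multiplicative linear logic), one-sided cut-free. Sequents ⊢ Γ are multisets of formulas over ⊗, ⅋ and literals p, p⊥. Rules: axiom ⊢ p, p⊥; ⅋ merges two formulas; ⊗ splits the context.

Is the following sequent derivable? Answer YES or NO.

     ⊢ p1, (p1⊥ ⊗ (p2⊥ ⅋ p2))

Derivation trace:
[⊗]  ⊢ p1, (p1⊥ ⊗ (p2⊥ ⅋ p2))
  [Ax]  ⊢ p1, p1⊥
  [⅋]  ⊢ (p2⊥ ⅋ p2)
    [Ax]  ⊢ p2, p2⊥

Result: YES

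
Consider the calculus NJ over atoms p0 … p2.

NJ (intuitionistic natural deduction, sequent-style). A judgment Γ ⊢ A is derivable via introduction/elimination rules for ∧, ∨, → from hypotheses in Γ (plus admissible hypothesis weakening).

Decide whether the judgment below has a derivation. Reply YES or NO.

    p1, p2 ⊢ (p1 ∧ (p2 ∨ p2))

Derivation trace:
[∧I] p1, p2 ⊢ (p1 ∧ (p2 ∨ p2))
  [Ax] p1 ⊢ p1
  [∨I₁] p2 ⊢ (p2 ∨ p2)
    [Ax] p2 ⊢ p2

Result: YES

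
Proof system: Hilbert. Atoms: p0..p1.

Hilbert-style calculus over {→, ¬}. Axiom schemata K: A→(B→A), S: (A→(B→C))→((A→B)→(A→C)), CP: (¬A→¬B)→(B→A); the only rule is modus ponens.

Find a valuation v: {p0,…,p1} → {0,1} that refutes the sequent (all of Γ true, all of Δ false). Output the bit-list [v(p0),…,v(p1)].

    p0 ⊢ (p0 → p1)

Truth-table refutation:
  v=00: Γ:[p0=F] Δ:[(p0 → p1)=T] refutes=False
  v=01: Γ:[p0=F] Δ:[(p0 → p1)=T] refutes=False
  v=10: Γ:[p0=T] Δ:[(p0 → p1)=F] refutes=True  ← countermodel

Result: [1, 0]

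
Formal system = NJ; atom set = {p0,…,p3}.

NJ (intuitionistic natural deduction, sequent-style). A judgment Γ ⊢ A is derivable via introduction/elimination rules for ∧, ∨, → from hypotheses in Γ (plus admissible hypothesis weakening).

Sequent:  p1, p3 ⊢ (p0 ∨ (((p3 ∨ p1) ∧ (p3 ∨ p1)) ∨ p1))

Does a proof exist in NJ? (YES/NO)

Derivation trace:
[∨I₂] p1, p3 ⊢ (p0 ∨ (((p3 ∨ p1) ∧ (p3 ∨ p1)) ∨ p1))
  [∨I₁] p1, p3 ⊢ (((p3 ∨ p1) ∧ (p3 ∨ p1)) ∨ p1)
    [∧I] p1, p3 ⊢ ((p3 ∨ p1) ∧ (p3 ∨ p1))
      [∨I₁] p3 ⊢ (p3 ∨ p1)
        [Ax] p3 ⊢ p3
      [∨I₂] p1 ⊢ (p3 ∨ p1)
        [Ax] p1 ⊢ p1

Result: YES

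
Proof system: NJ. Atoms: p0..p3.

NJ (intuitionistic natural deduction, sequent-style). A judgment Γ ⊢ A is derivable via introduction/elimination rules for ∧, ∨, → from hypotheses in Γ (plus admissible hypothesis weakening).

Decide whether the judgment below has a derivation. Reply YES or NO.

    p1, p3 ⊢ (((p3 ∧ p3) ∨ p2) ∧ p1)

Derivation (root first):
[∧I] p1, p3 ⊢ (((p3 ∧ p3) ∨ p2) ∧ p1)
  [∨I₁] p3 ⊢ ((p3 ∧ p3) ∨ p2)
    [∧I] p3 ⊢ (p3 ∧ p3)
      [Ax] p3 ⊢ p3
      [Ax] p3 ⊢ p3
  [Ax] p1 ⊢ p1

Result: YES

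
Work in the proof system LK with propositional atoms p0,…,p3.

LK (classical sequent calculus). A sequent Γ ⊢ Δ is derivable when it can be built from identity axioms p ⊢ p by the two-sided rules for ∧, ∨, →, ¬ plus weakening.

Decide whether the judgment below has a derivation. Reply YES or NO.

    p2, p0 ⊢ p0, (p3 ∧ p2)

Derivation (root first):
[∧R] p2, p0 ⊢ p0, (p3 ∧ p2)
  [WR] p0 ⊢ p0, p3
    [Ax] p0 ⊢ p0
  [Ax] p2 ⊢ p2

Result: YES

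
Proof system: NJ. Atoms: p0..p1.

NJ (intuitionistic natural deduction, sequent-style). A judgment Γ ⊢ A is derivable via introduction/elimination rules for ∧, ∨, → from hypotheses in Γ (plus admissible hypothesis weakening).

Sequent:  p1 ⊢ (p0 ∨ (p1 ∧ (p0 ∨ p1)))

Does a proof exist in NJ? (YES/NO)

Derivation (root first):
[∨I₂] p1 ⊢ (p0 ∨ (p1 ∧ (p0 ∨ p1)))
  [∧I] p1 ⊢ (p1 ∧ (p0 ∨ p1))
    [Ax] p1 ⊢ p1
    [∨I₂] p1 ⊢ (p0 ∨ p1)
      [Ax] p1 ⊢ p1

Result: YES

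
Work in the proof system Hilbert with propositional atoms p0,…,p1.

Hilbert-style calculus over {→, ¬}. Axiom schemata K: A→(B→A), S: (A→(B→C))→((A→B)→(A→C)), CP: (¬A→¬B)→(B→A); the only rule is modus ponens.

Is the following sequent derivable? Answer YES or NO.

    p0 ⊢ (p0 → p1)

Truth-table refutation:
  v=00: Γ:[p0=F] Δ:[(p0 → p1)=T] refutes=False
  v=01: Γ:[p0=F] Δ:[(p0 → p1)=T] refutes=False
  v=10: Γ:[p0=T] Δ:[(p0 → p1)=F] refutes=True  ← countermodel

Result: NO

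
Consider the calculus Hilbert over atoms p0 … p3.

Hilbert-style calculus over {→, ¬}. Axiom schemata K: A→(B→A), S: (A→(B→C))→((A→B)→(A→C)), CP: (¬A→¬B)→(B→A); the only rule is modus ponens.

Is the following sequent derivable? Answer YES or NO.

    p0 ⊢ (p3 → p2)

Enumerate valuations to refute Γ ⊢ Δ:
  v=0000: Γ:[p0=F] Δ:[(p3 → p2)=T] refutes=False
  v=0001: Γ:[p0=F] Δ:[(p3 → p2)=F] refutes=False
  v=0010: Γ:[p0=F] Δ:[(p3 → p2)=T] refutes=False
  v=0011: Γ:[p0=F] Δ:[(p3 → p2)=T] refutes=False
  v=0100: Γ:[p0=F] Δ:[(p3 → p2)=T] refutes=False
  v=0101: Γ:[p0=F] Δ:[(p3 → p2)=F] refutes=False
  v=0110: Γ:[p0=F] Δ:[(p3 → p2)=T] refutes=False
  v=0111: Γ:[p0=F] Δ:[(p3 → p2)=T] refutes=False
  v=1000: Γ:[p0=T] Δ:[(p3 → p2)=T] refutes=False
  v=1001: Γ:[p0=T] Δ:[(p3 → p2)=F] refutes=True  ← countermodel

Result: NO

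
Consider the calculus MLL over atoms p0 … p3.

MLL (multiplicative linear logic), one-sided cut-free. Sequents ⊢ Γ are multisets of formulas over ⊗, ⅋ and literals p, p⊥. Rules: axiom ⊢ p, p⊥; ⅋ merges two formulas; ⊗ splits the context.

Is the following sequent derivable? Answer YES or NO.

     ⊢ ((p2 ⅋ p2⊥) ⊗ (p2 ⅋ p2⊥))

Derivation (root first):
[⊗]  ⊢ ((p2 ⅋ p2⊥) ⊗ (p2 ⅋ p2⊥))
  [⅋]  ⊢ (p2 ⅋ p2⊥)
    [Ax]  ⊢ p2, p2⊥
  [⅋]  ⊢ (p2 ⅋ p2⊥)
    [Ax]  ⊢ p2, p2⊥

Result: YES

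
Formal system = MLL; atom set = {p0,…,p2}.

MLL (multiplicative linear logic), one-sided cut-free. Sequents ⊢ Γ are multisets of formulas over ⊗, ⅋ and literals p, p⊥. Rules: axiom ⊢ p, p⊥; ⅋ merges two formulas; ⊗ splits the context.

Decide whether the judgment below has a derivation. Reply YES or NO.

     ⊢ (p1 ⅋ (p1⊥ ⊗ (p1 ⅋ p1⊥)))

Proof tree:
[⅋]  ⊢ (p1 ⅋ (p1⊥ ⊗ (p1 ⅋ p1⊥)))
  [⊗]  ⊢ p1, (p1⊥ ⊗ (p1 ⅋ p1⊥))
    [Ax]  ⊢ p1, p1⊥
    [⅋]  ⊢ (p1 ⅋ p1⊥)
      [Ax]  ⊢ p1, p1⊥

Result: YES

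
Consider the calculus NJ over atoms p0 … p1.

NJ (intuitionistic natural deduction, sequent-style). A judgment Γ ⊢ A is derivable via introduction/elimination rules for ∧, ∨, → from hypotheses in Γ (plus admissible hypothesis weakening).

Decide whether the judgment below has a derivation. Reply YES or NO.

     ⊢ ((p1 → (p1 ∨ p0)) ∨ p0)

Proof tree:
[∨I₁]  ⊢ ((p1 → (p1 ∨ p0)) ∨ p0)
  [→I]  ⊢ (p1 → (p1 ∨ p0))
    [∨I₁] p1 ⊢ (p1 ∨ p0)
      [Ax] p1 ⊢ p1

Result: YES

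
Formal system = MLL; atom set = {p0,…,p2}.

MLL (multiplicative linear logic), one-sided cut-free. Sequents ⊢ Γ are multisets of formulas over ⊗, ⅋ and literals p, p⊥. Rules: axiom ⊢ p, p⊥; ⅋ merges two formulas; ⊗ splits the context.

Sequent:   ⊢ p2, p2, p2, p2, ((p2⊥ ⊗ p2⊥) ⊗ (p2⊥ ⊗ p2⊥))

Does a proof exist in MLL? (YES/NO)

Derivation trace:
[⊗]  ⊢ p2, p2, p2, p2, ((p2⊥ ⊗ p2⊥) ⊗ (p2⊥ ⊗ p2⊥))
  [⊗]  ⊢ p2, p2, (p2⊥ ⊗ p2⊥)
    [Ax]  ⊢ p2, p2⊥
    [Ax]  ⊢ p2, p2⊥
  [⊗]  ⊢ p2, p2, (p2⊥ ⊗ p2⊥)
    [Ax]  ⊢ p2, p2⊥
    [Ax]  ⊢ p2, p2⊥

Result: YES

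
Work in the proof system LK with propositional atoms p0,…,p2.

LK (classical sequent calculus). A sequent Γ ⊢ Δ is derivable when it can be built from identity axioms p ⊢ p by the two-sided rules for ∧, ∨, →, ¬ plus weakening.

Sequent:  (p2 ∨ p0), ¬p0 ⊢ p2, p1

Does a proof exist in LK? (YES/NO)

Derivation trace:
[WR] (p2 ∨ p0), ¬p0 ⊢ p2, p1
  [¬L] (p2 ∨ p0), ¬p0 ⊢ p2
    [∨L] (p2 ∨ p0) ⊢ p2, p0
      [Ax] p2 ⊢ p2
      [Ax] p0 ⊢ p0

Result: YES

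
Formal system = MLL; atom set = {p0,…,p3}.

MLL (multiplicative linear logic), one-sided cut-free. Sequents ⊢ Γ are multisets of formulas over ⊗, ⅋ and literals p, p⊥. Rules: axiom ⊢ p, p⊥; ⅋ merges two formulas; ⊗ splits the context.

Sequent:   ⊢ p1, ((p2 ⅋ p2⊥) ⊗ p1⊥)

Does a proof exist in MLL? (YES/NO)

Derivation (root first):
[⊗]  ⊢ p1, ((p2 ⅋ p2⊥) ⊗ p1⊥)
  [⅋]  ⊢ (p2 ⅋ p2⊥)
    [Ax]  ⊢ p2, p2⊥
  [Ax]  ⊢ p1, p1⊥

Result: YES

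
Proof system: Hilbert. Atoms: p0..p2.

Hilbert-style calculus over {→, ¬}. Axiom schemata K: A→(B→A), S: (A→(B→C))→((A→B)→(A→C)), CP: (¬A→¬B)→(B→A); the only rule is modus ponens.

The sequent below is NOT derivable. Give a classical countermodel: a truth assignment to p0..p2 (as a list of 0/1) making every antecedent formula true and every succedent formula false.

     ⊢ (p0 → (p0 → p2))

Enumerate valuations to refute Γ ⊢ Δ:
  v=000: Γ:[] Δ:[(p0 → (p0 → p2))=T] refutes=False
  v=001: Γ:[] Δ:[(p0 → (p0 → p2))=T] refutes=False
  v=010: Γ:[] Δ:[(p0 → (p0 → p2))=T] refutes=False
  v=011: Γ:[] Δ:[(p0 → (p0 → p2))=T] refutes=False
  v=100: Γ:[] Δ:[(p0 → (p0 → p2))=F] refutes=True  ← countermodel

Result: [1, 0, 0]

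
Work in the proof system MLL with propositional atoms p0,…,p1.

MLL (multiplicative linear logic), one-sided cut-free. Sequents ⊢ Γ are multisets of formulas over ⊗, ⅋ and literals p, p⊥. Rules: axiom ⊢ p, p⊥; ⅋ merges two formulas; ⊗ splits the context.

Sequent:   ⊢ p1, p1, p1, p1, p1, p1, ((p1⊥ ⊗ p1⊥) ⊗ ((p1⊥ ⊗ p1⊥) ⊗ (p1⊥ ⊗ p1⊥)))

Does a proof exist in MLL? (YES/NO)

Derivation (root first):
[⊗]  ⊢ p1, p1, p1, p1, p1, p1, ((p1⊥ ⊗ p1⊥) ⊗ ((p1⊥ ⊗ p1⊥) ⊗ (p1⊥ ⊗ p1⊥)))
  [⊗]  ⊢ p1, p1, (p1⊥ ⊗ p1⊥)
    [Ax]  ⊢ p1, p1⊥
    [Ax]  ⊢ p1, p1⊥
  [⊗]  ⊢ p1, p1, p1, p1, ((p1⊥ ⊗ p1⊥) ⊗ (p1⊥ ⊗ p1⊥))
    [⊗]  ⊢ p1, p1, (p1⊥ ⊗ p1⊥)
      [Ax]  ⊢ p1, p1⊥
      [Ax]  ⊢ p1, p1⊥
    [⊗]  ⊢ p1, p1, (p1⊥ ⊗ p1⊥)
      [Ax]  ⊢ p1, p1⊥
      [Ax]  ⊢ p1, p1⊥

Result: YES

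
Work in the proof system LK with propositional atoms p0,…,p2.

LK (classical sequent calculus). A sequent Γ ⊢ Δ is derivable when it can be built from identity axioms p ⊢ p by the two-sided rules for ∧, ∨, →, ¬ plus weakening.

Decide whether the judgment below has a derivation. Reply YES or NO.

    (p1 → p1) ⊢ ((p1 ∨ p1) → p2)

Search for a countermodel by truth-table:
  v=000: Γ:[(p1 → p1)=T] Δ:[((p1 ∨ p1) → p2)=T] refutes=False
  v=001: Γ:[(p1 → p1)=T] Δ:[((p1 ∨ p1) → p2)=T] refutes=False
  v=010: Γ:[(p1 → p1)=T] Δ:[((p1 ∨ p1) → p2)=F] refutes=True  ← countermodel

Result: NO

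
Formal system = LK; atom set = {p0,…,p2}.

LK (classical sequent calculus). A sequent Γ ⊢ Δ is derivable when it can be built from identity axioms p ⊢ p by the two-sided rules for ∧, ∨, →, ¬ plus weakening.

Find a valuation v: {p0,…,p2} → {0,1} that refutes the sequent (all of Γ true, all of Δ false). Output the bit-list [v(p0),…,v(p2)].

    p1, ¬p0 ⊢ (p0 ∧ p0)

Search for a countermodel by truth-table:
  v=000: Γ:[p1=F, ¬p0=T] Δ:[(p0 ∧ p0)=F] refutes=False
  v=001: Γ:[p1=F, ¬p0=T] Δ:[(p0 ∧ p0)=F] refutes=False
  v=010: Γ:[p1=T, ¬p0=T] Δ:[(p0 ∧ p0)=F] refutes=True  ← countermodel

Result: [0, 1, 0]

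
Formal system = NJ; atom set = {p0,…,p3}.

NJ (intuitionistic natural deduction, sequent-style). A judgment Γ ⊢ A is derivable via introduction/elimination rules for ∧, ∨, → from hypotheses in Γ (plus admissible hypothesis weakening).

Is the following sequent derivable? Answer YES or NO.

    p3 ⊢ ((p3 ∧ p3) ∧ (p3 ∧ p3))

Proof tree:
[∧I] p3 ⊢ ((p3 ∧ p3) ∧ (p3 ∧ p3))
  [∧I] p3 ⊢ (p3 ∧ p3)
    [Ax] p3 ⊢ p3
    [Ax] p3 ⊢ p3
  [∧I] p3 ⊢ (p3 ∧ p3)
    [Ax] p3 ⊢ p3
    [Ax] p3 ⊢ p3

Result: YES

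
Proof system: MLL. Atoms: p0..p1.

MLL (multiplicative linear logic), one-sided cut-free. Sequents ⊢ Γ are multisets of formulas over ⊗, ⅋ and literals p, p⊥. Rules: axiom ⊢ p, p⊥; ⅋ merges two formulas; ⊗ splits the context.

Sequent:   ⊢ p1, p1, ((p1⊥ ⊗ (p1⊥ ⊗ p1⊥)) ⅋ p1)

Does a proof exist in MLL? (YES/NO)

Derivation (root first):
[⅋]  ⊢ p1, p1, ((p1⊥ ⊗ (p1⊥ ⊗ p1⊥)) ⅋ p1)
  [⊗]  ⊢ p1, p1, p1, (p1⊥ ⊗ (p1⊥ ⊗ p1⊥))
    [Ax]  ⊢ p1, p1⊥
    [⊗]  ⊢ p1, p1, (p1⊥ ⊗ p1⊥)
      [Ax]  ⊢ p1, p1⊥
      [Ax]  ⊢ p1, p1⊥

Result: YES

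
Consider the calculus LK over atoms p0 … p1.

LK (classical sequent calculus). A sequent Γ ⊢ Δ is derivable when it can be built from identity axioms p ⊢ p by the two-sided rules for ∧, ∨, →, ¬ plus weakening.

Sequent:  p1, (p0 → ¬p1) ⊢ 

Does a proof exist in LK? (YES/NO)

Truth-table refutation:
  v=00: Γ:[p1=F, (p0 → ¬p1)=T] Δ:[] refutes=False
  v=01: Γ:[p1=T, (p0 → ¬p1)=T] Δ:[] refutes=True  ← countermodel

Result: NO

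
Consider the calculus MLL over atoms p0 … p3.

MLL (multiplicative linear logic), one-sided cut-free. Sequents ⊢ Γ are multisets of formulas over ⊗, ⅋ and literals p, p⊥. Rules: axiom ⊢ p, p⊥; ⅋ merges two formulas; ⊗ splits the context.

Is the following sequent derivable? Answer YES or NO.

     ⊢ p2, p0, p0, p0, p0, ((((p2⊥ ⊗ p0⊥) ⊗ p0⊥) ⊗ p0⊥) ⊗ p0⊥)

Derivation (root first):
[⊗]  ⊢ p2, p0, p0, p0, p0, ((((p2⊥ ⊗ p0⊥) ⊗ p0⊥) ⊗ p0⊥) ⊗ p0⊥)
  [⊗]  ⊢ p2, p0, p0, p0, (((p2⊥ ⊗ p0⊥) ⊗ p0⊥) ⊗ p0⊥)
    [⊗]  ⊢ p2, p0, p0, ((p2⊥ ⊗ p0⊥) ⊗ p0⊥)
      [⊗]  ⊢ p2, p0, (p2⊥ ⊗ p0⊥)
        [Ax]  ⊢ p2, p2⊥
        [Ax]  ⊢ p0, p0⊥
      [Ax]  ⊢ p0, p0⊥
    [Ax]  ⊢ p0, p0⊥
  [Ax]  ⊢ p0, p0⊥

Result: YES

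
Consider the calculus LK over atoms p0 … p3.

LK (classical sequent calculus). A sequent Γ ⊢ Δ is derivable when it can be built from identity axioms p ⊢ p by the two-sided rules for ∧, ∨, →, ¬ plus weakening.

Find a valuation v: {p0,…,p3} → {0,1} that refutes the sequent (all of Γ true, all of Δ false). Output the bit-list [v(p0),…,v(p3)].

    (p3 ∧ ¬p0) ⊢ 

Search for a countermodel by truth-table:
  v=0000: Γ:[(p3 ∧ ¬p0)=F] Δ:[] refutes=False
  v=0001: Γ:[(p3 ∧ ¬p0)=T] Δ:[] refutes=True  ← countermodel

Result: [0, 0, 0, 1]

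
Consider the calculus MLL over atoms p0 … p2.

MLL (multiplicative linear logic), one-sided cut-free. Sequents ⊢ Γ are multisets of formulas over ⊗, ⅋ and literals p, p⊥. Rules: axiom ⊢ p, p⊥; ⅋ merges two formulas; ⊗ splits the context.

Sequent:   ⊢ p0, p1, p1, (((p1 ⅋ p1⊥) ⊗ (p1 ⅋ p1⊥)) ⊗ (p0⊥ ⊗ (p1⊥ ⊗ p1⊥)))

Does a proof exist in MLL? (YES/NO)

Derivation trace:
[⊗]  ⊢ p0, p1, p1, (((p1 ⅋ p1⊥) ⊗ (p1 ⅋ p1⊥)) ⊗ (p0⊥ ⊗ (p1⊥ ⊗ p1⊥)))
  [⊗]  ⊢ ((p1 ⅋ p1⊥) ⊗ (p1 ⅋ p1⊥))
    [⅋]  ⊢ (p1 ⅋ p1⊥)
      [Ax]  ⊢ p1, p1⊥
    [⅋]  ⊢ (p1 ⅋ p1⊥)
      [Ax]  ⊢ p1, p1⊥
  [⊗]  ⊢ p0, p1, p1, (p0⊥ ⊗ (p1⊥ ⊗ p1⊥))
    [Ax]  ⊢ p0, p0⊥
    [⊗]  ⊢ p1, p1, (p1⊥ ⊗ p1⊥)
      [Ax]  ⊢ p1, p1⊥
      [Ax]  ⊢ p1, p1⊥

Result: YES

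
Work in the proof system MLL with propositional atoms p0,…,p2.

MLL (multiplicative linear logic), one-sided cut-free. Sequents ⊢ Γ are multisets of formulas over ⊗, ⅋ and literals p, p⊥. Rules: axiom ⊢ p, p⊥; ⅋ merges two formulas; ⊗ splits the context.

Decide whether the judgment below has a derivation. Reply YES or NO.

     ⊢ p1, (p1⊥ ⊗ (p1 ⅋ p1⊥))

Derivation (root first):
[⊗]  ⊢ p1, (p1⊥ ⊗ (p1 ⅋ p1⊥))
  [Ax]  ⊢ p1, p1⊥
  [⅋]  ⊢ (p1 ⅋ p1⊥)
    [Ax]  ⊢ p1, p1⊥

Result: YES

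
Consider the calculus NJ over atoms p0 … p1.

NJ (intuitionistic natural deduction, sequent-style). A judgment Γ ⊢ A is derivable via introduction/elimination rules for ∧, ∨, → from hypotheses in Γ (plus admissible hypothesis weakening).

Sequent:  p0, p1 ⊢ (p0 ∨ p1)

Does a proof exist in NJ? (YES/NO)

Derivation trace:
[Wk] p0, p1 ⊢ (p0 ∨ p1)
  [∨I₁] p0 ⊢ (p0 ∨ p1)
    [Ax] p0 ⊢ p0

Result: YES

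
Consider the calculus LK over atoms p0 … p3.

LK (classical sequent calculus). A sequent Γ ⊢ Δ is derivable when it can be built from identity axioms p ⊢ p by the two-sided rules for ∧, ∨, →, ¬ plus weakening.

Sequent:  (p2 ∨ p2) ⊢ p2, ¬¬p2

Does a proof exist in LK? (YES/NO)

Proof tree:
[∨L] (p2 ∨ p2) ⊢ p2, ¬¬p2
  [Ax] p2 ⊢ p2
  [¬R] p2 ⊢ ¬¬p2
    [¬L] p2, ¬p2 ⊢ 
      [Ax] p2 ⊢ p2

Result: YES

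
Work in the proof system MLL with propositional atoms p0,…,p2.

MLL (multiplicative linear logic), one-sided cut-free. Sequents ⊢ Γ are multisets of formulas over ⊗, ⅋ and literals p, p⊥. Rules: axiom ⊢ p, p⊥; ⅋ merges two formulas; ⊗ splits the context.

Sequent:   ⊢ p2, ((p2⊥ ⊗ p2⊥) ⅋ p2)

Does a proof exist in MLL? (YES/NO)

Derivation (root first):
[⅋]  ⊢ p2, ((p2⊥ ⊗ p2⊥) ⅋ p2)
  [⊗]  ⊢ p2, p2, (p2⊥ ⊗ p2⊥)
    [Ax]  ⊢ p2, p2⊥
    [Ax]  ⊢ p2, p2⊥

Result: YES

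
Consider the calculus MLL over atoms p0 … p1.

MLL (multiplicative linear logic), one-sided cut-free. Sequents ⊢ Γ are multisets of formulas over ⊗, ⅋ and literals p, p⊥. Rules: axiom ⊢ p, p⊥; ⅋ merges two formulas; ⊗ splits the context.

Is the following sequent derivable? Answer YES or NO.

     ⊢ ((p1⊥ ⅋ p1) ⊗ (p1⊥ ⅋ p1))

Proof tree:
[⊗]  ⊢ ((p1⊥ ⅋ p1) ⊗ (p1⊥ ⅋ p1))
  [⅋]  ⊢ (p1⊥ ⅋ p1)
    [Ax]  ⊢ p1, p1⊥
  [⅋]  ⊢ (p1⊥ ⅋ p1)
    [Ax]  ⊢ p1, p1⊥

Result: YES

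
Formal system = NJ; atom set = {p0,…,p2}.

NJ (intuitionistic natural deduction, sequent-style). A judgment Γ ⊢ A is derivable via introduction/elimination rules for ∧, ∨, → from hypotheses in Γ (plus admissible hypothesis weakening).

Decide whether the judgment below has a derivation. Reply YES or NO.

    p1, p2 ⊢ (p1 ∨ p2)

Derivation trace:
[∨I₁] p1, p2 ⊢ (p1 ∨ p2)
  [Wk] p1, p2 ⊢ p1
    [Ax] p1 ⊢ p1

Result: YES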